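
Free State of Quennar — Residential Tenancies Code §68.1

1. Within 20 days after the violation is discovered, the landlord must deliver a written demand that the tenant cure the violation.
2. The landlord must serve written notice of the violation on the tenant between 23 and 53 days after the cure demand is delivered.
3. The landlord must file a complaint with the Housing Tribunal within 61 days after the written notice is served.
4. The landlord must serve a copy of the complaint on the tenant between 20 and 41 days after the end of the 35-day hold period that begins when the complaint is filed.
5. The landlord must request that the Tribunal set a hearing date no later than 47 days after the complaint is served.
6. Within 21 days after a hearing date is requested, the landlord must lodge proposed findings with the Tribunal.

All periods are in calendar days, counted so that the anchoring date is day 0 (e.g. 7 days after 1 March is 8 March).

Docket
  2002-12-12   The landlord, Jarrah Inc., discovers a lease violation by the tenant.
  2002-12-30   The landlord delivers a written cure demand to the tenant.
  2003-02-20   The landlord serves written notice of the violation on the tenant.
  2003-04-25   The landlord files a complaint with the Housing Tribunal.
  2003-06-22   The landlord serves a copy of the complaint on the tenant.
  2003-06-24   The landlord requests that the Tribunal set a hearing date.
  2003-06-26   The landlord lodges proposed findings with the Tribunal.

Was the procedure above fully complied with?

No

(1) due by 2002-12-12 + 20 days = 2003-01-01; completed 2002-12-30, before the deadline.
(2) the permitted window runs from 2002-12-30 + 23 = 2003-01-22 to 2002-12-30 + 53 = 2003-02-21; 2003-02-20 falls inside that range.
(3) due by 2003-02-20 + 61 days = 2003-04-22; not done until 2003-04-25, 3 days after the deadline.
That is the first point of non-compliance.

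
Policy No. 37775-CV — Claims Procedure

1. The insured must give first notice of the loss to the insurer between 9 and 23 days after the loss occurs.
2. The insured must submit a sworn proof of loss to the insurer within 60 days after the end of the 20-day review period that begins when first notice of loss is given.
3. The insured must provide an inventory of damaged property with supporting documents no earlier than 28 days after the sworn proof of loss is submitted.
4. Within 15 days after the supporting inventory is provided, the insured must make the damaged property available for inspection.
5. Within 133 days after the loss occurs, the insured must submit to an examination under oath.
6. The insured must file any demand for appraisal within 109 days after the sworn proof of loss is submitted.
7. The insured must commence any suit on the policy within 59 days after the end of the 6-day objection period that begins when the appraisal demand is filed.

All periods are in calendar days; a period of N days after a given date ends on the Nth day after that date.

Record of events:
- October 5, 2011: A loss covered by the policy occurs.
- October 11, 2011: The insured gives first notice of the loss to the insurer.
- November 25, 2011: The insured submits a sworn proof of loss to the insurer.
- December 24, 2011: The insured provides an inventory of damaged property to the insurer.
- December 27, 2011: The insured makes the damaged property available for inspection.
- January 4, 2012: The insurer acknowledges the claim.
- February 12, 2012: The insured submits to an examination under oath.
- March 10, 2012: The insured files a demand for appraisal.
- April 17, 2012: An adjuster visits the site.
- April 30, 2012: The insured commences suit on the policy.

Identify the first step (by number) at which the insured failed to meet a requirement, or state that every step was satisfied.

Step 1

Step 1: the window is 9–23 days after October 5, 2011 (when the loss occurs), so October 14, 2011 through October 28, 2011; October 11, 2011 is 3 days too early.
That is the first point of non-compliance.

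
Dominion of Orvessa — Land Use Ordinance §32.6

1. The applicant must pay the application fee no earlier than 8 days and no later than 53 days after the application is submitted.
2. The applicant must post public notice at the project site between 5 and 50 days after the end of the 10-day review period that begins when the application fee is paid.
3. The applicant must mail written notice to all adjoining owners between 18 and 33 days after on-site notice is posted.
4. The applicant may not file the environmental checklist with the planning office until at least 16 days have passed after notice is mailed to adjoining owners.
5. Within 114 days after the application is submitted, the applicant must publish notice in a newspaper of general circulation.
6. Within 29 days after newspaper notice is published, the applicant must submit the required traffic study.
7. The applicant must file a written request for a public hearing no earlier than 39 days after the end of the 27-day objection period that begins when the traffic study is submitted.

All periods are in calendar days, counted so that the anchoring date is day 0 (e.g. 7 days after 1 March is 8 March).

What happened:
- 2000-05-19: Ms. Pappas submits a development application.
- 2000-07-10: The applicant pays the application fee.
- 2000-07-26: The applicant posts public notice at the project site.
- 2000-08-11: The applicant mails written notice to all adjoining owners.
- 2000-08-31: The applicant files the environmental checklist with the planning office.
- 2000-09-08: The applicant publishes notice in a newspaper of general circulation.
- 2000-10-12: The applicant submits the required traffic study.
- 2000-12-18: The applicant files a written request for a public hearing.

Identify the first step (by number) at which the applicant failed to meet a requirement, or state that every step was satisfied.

(1) the permitted window runs from 2000-05-19 + 8 = 2000-05-27 to 2000-05-19 + 53 = 2000-07-11; done 2000-07-10, which is between those dates.
(2) the permitted window runs from 2000-07-20 + 5 = 2000-07-25 to 2000-07-20 + 50 = 2000-09-08; done 2000-07-26, which is between those dates.
(3) the permitted window runs from 2000-07-26 + 18 = 2000-08-13 to 2000-07-26 + 33 = 2000-08-28; 2000-08-11 is 2 days too early.

Step 3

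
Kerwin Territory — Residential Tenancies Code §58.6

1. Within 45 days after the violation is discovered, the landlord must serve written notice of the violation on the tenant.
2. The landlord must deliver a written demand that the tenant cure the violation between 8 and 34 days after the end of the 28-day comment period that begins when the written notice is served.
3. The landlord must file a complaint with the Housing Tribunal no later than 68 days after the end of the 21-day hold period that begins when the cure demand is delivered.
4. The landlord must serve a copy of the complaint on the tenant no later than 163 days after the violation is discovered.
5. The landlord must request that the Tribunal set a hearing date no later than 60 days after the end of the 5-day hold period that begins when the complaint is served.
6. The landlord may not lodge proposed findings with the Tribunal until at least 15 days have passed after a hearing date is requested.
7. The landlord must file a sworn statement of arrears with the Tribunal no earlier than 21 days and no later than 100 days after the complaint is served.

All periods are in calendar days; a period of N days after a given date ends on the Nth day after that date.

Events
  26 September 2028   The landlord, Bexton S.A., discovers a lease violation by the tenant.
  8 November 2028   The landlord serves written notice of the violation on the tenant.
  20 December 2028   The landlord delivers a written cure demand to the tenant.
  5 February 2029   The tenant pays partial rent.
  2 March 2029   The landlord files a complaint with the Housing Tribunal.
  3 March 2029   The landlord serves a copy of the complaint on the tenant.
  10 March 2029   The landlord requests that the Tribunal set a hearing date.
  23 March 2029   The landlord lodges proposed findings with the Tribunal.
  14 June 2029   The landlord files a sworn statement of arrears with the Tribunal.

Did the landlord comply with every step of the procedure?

No

(1) due by 26 September 2028 + 45 days = 10 November 2028; done 8 November 2028 — timely.
(2) the permitted window runs from 6 December 2028 + 8 = 14 December 2028 to 6 December 2028 + 34 = 9 January 2029; done 20 December 2028, which is between those dates.
(3) due by 10 January 2029 + 68 days = 19 March 2029; 2 March 2029 is within that limit.
(4) due by 26 September 2028 + 163 days = 8 March 2029; done 3 March 2029 — timely.
(5) due by 8 March 2029 + 60 days = 7 May 2029; completed 10 March 2029, before the deadline.
(6) permitted from 10 March 2029 + 15 days = 25 March 2029 onward; acted on 23 March 2029, 2 days prematurely.
Later steps need not be reached.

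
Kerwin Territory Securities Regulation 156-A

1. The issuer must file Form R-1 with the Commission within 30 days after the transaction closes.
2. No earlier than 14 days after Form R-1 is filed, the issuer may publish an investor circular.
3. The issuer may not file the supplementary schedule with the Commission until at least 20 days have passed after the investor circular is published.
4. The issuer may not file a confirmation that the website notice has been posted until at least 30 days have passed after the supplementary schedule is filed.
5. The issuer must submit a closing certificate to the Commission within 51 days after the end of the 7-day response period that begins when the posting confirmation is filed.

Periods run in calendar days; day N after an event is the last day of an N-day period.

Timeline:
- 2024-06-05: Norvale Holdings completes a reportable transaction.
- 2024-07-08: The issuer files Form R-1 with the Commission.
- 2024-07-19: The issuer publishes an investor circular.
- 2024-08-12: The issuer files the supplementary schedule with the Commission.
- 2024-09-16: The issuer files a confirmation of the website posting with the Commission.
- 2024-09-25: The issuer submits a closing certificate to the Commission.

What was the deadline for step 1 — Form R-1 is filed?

Step 1 runs from 2024-06-05, when the transaction closes. 30 days after 2024-06-05 is 2024-07-05.

2024-07-05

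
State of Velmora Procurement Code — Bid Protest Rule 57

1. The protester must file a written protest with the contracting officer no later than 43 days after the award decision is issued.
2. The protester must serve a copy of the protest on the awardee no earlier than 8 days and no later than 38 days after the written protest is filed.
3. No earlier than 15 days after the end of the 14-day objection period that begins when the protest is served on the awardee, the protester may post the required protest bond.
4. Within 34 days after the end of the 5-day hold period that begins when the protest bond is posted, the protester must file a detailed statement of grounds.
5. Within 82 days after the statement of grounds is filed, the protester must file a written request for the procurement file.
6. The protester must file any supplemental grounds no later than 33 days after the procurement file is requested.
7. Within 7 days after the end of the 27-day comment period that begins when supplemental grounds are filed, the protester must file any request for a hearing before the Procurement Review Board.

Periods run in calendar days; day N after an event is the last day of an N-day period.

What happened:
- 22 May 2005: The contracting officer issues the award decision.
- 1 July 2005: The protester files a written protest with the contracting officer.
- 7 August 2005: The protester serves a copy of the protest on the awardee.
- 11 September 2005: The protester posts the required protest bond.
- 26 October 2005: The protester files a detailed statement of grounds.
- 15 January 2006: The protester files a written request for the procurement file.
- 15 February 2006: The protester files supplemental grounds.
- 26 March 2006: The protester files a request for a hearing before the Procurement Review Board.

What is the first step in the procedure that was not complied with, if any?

(1) due by 22 May 2005 + 43 days = 4 July 2005; done 1 July 2005 — timely.
(2) the permitted window runs from 1 July 2005 + 8 = 9 July 2005 to 1 July 2005 + 38 = 8 August 2005; 7 August 2005 falls inside that range.
(3) permitted from 21 August 2005 + 15 days = 5 September 2005 onward; done 11 September 2005, after the minimum wait.
(4) due by 16 September 2005 + 34 days = 20 October 2005; not done until 26 October 2005, 6 days after the deadline.
Later steps need not be reached.

Step 4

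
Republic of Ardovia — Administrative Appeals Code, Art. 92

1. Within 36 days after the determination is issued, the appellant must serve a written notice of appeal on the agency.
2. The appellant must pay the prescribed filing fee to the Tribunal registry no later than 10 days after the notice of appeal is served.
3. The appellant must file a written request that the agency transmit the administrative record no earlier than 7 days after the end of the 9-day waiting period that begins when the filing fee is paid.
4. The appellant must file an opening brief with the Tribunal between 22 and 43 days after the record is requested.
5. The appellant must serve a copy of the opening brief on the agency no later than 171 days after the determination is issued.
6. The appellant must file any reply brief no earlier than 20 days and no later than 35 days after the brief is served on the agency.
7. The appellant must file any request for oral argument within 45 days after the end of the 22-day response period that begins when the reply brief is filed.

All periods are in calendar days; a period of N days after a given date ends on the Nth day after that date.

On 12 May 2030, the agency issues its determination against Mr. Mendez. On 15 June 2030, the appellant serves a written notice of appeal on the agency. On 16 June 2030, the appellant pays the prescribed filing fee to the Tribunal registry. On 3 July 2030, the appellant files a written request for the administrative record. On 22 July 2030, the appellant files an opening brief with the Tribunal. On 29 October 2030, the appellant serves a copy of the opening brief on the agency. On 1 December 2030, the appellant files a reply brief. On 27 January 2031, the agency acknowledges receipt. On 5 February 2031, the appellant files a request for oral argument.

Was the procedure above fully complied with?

(1) due by 12 May 2030 + 36 days = 17 June 2030; 15 June 2030 is within that limit.
(2) due by 15 June 2030 + 10 days = 25 June 2030; done 16 June 2030 — timely.
(3) permitted from 25 June 2030 + 7 days = 2 July 2030 onward; done 3 July 2030 — permitted.
(4) the permitted window runs from 3 July 2030 + 22 = 25 July 2030 to 3 July 2030 + 43 = 15 August 2030; done 22 July 2030 — 3 days before the window opened.
Later steps need not be reached.

No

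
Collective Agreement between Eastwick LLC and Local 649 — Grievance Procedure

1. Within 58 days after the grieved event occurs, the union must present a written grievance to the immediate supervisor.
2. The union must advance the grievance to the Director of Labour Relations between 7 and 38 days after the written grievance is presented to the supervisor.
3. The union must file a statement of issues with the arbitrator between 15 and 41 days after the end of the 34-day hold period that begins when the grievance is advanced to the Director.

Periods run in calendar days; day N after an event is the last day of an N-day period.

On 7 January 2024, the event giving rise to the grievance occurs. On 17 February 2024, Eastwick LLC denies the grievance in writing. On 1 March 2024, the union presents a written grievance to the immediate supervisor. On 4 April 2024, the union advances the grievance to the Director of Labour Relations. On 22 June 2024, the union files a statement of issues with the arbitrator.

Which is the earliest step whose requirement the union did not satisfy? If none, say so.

Step 1: 58 days after 7 January 2024 (when the grieved event occurs) is 5 March 2024; done 1 March 2024 — timely.
Step 2: the window is 7–38 days after 1 March 2024 (when the written grievance is presented to the supervisor), so 8 March 2024 through 8 April 2024; done 4 April 2024 — within the window.
Step 3: the window is 15–41 days after 8 May 2024 (end of the 34-day hold period, which began when the grievance is advanced to the Director on 4 April 2024), so 23 May 2024 through 18 June 2024; 22 June 2024 is 4 days past the end of the window.

Step 3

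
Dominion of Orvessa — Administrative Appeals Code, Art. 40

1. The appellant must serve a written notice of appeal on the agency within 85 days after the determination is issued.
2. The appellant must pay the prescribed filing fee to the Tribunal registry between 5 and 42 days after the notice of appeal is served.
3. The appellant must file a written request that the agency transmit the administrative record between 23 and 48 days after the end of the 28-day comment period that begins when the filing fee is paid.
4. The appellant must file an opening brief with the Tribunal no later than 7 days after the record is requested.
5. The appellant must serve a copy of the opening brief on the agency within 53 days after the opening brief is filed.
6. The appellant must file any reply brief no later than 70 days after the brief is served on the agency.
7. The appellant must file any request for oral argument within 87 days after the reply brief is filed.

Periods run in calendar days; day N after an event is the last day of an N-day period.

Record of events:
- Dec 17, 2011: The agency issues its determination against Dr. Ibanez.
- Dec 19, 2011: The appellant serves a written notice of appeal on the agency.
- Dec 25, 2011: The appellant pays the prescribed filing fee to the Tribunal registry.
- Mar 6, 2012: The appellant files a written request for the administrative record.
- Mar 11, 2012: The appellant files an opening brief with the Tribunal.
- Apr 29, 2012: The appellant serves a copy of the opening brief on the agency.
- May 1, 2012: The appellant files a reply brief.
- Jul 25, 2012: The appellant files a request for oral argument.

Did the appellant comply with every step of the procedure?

Yes

Step 1: 85 days after Dec 17, 2011 (when the determination is issued) is Mar 11, 2012; completed Dec 19, 2011, before the deadline.
Step 2: the window is 5–42 days after Dec 19, 2011 (when the notice of appeal is served), so Dec 24, 2011 through Jan 30, 2012; Dec 25, 2011 falls inside that range.
Step 3: the window is 23–48 days after Jan 22, 2012 (end of the 28-day comment period, which began when the filing fee is paid on Dec 25, 2011), so Feb 14, 2012 through Mar 10, 2012; done Mar 6, 2012, which is between those dates.
Step 4: 7 days after Mar 6, 2012 (when the record is requested) is Mar 13, 2012; done Mar 11, 2012 — timely.
Step 5: 53 days after Mar 11, 2012 (when the opening brief is filed) is May 3, 2012; Apr 29, 2012 is within that limit.
Step 6: 70 days after Apr 29, 2012 (when the brief is served on the agency) is Jul 8, 2012; done May 1, 2012 — timely.
Step 7: 87 days after May 1, 2012 (when the reply brief is filed) is Jul 27, 2012; done Jul 25, 2012 — timely.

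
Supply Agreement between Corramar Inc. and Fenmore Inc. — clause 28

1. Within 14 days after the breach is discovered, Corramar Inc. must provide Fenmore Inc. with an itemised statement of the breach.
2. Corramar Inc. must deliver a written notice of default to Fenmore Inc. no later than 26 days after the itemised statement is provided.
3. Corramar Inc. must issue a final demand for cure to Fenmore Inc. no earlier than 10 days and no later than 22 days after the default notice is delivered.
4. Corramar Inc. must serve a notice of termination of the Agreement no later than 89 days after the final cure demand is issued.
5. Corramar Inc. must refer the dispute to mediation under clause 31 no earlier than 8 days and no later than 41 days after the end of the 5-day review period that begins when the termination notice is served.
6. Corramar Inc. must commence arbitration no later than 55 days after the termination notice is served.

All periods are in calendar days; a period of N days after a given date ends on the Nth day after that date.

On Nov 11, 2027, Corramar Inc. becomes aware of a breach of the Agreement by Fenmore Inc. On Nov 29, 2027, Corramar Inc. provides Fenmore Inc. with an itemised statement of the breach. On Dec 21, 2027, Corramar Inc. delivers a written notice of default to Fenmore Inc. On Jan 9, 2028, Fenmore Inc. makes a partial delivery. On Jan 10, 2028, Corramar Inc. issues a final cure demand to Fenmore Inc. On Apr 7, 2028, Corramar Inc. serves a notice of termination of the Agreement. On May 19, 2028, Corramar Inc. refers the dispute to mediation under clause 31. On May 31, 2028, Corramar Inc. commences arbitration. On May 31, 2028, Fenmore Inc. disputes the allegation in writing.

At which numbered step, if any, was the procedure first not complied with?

(1) due by Nov 11, 2027 + 14 days = Nov 25, 2027; done Nov 29, 2027 — 4 days late.
The analysis stops there.

Step 1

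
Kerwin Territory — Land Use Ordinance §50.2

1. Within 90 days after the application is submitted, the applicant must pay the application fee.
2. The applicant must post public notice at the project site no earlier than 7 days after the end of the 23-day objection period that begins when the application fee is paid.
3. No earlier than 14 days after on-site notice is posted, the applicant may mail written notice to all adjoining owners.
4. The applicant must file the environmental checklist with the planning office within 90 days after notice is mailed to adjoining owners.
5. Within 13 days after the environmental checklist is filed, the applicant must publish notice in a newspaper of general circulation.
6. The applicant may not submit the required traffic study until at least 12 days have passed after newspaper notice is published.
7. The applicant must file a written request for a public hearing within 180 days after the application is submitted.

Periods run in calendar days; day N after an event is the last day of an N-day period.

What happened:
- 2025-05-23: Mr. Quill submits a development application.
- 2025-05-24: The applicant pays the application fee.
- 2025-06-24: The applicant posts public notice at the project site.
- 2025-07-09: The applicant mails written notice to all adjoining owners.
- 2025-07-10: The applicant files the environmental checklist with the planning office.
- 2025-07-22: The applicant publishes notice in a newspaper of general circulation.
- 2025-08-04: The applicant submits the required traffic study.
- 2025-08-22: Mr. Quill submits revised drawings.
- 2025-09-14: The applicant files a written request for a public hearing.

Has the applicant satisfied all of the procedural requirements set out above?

Step 1 — counting 90 days from 2025-05-23 (when the application is submitted) gives a deadline of 2025-08-21; done 2025-05-24 — timely.
Step 2 — must wait 7 days from 2025-06-16 (end of the 23-day objection period, which began when the application fee is paid on 2025-05-24), so not before 2025-06-23; done 2025-06-24 — permitted.
Step 3 — must wait 14 days from 2025-06-24 (when on-site notice is posted), so not before 2025-07-08; 2025-07-09 is on or after that date.
Step 4 — counting 90 days from 2025-07-09 (when notice is mailed to adjoining owners) gives a deadline of 2025-10-07; done 2025-07-10 — timely.
Step 5 — counting 13 days from 2025-07-10 (when the environmental checklist is filed) gives a deadline of 2025-07-23; done 2025-07-22 — timely.
Step 6 — must wait 12 days from 2025-07-22 (when newspaper notice is published), so not before 2025-08-03; done 2025-08-04, after the minimum wait.
Step 7 — counting 180 days from 2025-05-23 (when the application is submitted) gives a deadline of 2025-11-19; completed 2025-09-14, before the deadline.

Yes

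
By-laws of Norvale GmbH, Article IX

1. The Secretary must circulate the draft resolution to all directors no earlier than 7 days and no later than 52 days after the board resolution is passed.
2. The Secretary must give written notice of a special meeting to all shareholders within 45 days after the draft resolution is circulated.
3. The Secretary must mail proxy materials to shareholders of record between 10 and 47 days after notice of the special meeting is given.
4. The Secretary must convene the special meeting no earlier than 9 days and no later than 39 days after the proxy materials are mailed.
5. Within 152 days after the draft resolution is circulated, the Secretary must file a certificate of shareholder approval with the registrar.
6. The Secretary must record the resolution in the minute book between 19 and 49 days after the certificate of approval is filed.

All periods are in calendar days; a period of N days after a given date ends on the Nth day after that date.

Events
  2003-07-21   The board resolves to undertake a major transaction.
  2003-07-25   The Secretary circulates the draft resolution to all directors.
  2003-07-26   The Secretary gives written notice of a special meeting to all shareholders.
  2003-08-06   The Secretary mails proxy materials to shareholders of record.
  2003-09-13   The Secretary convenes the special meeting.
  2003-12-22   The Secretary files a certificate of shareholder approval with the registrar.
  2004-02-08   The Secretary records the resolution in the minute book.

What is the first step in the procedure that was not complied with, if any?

Step 1

Step 1: the window is 7–52 days after 2003-07-21 (when the board resolution is passed), so 2003-07-28 through 2003-09-11; done 2003-07-25 — 3 days before the window opened.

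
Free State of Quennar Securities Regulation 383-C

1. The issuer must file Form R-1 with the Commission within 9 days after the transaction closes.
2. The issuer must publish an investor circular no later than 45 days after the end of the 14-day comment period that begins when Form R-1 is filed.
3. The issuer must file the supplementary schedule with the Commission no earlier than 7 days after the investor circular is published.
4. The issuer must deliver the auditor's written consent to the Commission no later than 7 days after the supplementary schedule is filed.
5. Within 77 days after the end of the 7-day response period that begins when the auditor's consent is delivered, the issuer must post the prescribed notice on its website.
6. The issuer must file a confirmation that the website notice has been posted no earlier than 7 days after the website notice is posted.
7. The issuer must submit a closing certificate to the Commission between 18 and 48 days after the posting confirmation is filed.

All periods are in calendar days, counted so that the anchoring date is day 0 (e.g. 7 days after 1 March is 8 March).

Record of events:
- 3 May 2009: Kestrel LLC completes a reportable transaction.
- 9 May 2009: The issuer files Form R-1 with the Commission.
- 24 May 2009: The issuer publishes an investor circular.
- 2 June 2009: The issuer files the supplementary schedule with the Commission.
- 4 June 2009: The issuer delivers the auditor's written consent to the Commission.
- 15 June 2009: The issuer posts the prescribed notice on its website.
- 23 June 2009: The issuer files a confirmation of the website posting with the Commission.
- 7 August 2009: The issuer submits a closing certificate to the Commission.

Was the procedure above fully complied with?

(1) due by 3 May 2009 + 9 days = 12 May 2009; done 9 May 2009 — timely.
(2) due by 23 May 2009 + 45 days = 7 July 2009; done 24 May 2009 — timely.
(3) permitted from 24 May 2009 + 7 days = 31 May 2009 onward; done 2 June 2009, after the minimum wait.
(4) due by 2 June 2009 + 7 days = 9 June 2009; done 4 June 2009 — timely.
(5) due by 11 June 2009 + 77 days = 27 August 2009; done 15 June 2009 — timely.
(6) permitted from 15 June 2009 + 7 days = 22 June 2009 onward; done 23 June 2009, after the minimum wait.
(7) the permitted window runs from 23 June 2009 + 18 = 11 July 2009 to 23 June 2009 + 48 = 10 August 2009; done 7 August 2009 — within the window.

Yes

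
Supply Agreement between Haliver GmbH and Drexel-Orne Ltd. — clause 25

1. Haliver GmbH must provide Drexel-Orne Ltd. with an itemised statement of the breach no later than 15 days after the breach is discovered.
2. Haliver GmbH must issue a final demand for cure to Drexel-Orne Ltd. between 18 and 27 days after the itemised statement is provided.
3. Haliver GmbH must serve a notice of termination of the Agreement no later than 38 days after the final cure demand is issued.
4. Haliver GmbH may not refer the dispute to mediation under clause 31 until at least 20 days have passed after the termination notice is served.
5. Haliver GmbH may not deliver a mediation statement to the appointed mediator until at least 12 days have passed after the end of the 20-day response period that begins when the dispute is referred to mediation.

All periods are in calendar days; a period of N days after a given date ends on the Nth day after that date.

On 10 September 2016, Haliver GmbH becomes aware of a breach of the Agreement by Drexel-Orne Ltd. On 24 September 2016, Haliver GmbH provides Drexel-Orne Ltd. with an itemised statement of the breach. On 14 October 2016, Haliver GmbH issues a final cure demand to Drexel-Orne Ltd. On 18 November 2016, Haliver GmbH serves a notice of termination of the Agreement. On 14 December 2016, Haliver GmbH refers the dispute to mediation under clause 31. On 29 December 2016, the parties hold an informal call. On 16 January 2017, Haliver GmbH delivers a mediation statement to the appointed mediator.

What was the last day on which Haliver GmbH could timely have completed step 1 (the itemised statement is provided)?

Step 1 runs from 10 September 2016, when the breach is discovered. 15 days after 10 September 2016 is 25 September 2016.

25 September 2016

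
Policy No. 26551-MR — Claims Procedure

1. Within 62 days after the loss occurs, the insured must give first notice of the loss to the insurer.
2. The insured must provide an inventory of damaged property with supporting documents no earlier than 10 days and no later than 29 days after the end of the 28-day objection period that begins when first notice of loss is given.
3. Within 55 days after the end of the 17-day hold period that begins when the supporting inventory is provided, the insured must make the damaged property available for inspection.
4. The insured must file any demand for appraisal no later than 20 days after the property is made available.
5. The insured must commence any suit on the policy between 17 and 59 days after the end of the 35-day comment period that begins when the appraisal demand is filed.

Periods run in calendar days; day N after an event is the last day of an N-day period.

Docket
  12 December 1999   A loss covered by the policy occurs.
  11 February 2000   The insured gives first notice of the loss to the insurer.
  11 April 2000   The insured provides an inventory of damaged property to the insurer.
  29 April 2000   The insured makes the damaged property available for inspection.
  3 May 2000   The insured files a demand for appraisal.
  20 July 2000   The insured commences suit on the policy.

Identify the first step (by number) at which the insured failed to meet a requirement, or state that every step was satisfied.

Step 2

Step 1: 62 days after 12 December 1999 (when the loss occurs) is 12 February 2000; completed 11 February 2000, before the deadline.
Step 2: the window is 10–29 days after 10 March 2000 (end of the 28-day objection period, which began when first notice of loss is given on 11 February 2000), so 20 March 2000 through 8 April 2000; done 11 April 2000 — 3 days after the window closed.
That is the first point of non-compliance.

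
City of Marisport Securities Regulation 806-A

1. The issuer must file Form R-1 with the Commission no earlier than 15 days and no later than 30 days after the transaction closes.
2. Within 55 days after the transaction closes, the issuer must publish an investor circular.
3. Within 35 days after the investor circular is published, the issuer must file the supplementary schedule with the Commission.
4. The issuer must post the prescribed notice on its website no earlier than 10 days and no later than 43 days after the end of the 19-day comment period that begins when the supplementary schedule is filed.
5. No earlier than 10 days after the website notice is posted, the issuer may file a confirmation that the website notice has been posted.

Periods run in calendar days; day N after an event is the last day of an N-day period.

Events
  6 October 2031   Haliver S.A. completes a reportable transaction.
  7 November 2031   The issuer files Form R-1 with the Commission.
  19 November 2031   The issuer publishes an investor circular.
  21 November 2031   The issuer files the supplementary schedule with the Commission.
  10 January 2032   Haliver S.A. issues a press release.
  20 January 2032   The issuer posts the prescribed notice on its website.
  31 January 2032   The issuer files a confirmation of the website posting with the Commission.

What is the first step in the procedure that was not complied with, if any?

Step 1: the window is 15–30 days after 6 October 2031 (when the transaction closes), so 21 October 2031 through 5 November 2031; 7 November 2031 is 2 days past the end of the window.

Step 1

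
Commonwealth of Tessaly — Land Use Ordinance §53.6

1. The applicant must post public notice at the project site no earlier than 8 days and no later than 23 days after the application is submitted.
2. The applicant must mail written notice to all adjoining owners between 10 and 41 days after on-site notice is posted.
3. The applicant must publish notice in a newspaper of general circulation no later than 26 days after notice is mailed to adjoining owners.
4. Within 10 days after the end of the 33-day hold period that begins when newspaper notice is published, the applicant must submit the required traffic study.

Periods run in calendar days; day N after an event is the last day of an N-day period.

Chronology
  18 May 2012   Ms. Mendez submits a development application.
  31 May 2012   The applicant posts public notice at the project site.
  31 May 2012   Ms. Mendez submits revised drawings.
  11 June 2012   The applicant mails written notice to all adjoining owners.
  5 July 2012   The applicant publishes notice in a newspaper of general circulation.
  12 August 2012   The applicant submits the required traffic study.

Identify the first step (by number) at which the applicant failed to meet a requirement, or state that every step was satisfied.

Step 1 — 8 and 23 days from 18 May 2012 (when the application is submitted) are 26 May 2012 and 10 June 2012 respectively; done 31 May 2012 — within the window.
Step 2 — 10 and 41 days from 31 May 2012 (when on-site notice is posted) are 10 June 2012 and 11 July 2012 respectively; done 11 June 2012 — within the window.
Step 3 — counting 26 days from 11 June 2012 (when notice is mailed to adjoining owners) gives a deadline of 7 July 2012; 5 July 2012 is within that limit.
Step 4 — counting 10 days from 7 August 2012 (end of the 33-day hold period, which began when newspaper notice is published on 5 July 2012) gives a deadline of 17 August 2012; done 12 August 2012 — timely.

None — every step was satisfied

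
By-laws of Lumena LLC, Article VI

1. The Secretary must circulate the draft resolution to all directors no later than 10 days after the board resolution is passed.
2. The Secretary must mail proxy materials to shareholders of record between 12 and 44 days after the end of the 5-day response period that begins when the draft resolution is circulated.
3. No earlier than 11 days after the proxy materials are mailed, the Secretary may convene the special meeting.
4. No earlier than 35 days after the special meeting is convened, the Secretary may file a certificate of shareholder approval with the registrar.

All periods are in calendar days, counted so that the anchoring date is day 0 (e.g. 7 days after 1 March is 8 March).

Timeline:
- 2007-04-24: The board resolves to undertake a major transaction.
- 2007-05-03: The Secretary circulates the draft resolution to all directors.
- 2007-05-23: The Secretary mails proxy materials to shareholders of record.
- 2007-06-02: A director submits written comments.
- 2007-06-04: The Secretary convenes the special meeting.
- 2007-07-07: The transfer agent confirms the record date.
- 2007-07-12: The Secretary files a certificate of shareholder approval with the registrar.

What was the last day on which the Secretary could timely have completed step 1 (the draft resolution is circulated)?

2007-05-04

Step 1 runs from 2007-04-24, when the board resolution is passed. 10 days after 2007-04-24 is 2007-05-04.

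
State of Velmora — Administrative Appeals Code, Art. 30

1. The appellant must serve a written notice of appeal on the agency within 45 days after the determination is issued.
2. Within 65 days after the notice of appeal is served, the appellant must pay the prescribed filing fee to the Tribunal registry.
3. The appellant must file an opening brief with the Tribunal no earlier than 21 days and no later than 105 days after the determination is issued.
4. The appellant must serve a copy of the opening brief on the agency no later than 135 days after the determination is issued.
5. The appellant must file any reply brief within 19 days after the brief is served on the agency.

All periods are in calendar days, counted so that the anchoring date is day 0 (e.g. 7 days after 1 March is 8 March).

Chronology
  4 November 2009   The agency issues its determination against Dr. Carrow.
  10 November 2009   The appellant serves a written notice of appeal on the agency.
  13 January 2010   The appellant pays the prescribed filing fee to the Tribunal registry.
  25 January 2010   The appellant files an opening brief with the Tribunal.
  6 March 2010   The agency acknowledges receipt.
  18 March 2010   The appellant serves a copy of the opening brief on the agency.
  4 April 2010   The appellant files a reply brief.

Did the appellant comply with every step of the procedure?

Step 1: 45 days after 4 November 2009 (when the determination is issued) is 19 December 2009; 10 November 2009 is within that limit.
Step 2: 65 days after 10 November 2009 (when the notice of appeal is served) is 14 January 2010; 13 January 2010 is within that limit.
Step 3: the window is 21–105 days after 4 November 2009 (when the determination is issued), so 25 November 2009 through 17 February 2010; done 25 January 2010 — within the window.
Step 4: 135 days after 4 November 2009 (when the determination is issued) is 19 March 2010; 18 March 2010 is within that limit.
Step 5: 19 days after 18 March 2010 (when the brief is served on the agency) is 6 April 2010; completed 4 April 2010, before the deadline.

Yes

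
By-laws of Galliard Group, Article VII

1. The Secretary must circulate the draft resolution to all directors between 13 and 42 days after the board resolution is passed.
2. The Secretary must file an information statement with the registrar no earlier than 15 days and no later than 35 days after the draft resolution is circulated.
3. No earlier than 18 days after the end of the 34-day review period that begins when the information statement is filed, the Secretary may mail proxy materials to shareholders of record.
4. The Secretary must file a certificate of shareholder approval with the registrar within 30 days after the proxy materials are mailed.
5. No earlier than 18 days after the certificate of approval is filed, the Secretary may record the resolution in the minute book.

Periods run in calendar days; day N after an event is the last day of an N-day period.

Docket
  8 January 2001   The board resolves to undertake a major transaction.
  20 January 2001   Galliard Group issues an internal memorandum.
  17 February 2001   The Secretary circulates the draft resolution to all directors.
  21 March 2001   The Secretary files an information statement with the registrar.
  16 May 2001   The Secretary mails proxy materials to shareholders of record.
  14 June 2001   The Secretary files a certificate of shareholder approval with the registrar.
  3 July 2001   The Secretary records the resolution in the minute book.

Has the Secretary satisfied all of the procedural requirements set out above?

Yes

(1) the permitted window runs from 8 January 2001 + 13 = 21 January 2001 to 8 January 2001 + 42 = 19 February 2001; done 17 February 2001, which is between those dates.
(2) the permitted window runs from 17 February 2001 + 15 = 4 March 2001 to 17 February 2001 + 35 = 24 March 2001; done 21 March 2001 — within the window.
(3) permitted from 24 April 2001 + 18 days = 12 May 2001 onward; 16 May 2001 is on or after that date.
(4) due by 16 May 2001 + 30 days = 15 June 2001; done 14 June 2001 — timely.
(5) permitted from 14 June 2001 + 18 days = 2 July 2001 onward; done 3 July 2001, after the minimum wait.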